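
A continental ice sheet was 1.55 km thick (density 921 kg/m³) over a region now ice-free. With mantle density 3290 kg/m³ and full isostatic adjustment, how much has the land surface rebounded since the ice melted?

Removing the load lets mantle flow back in; uplift u satisfies ρ_ice t = ρ_m u.
u = t ρ_ice/ρ_m = 1.55 km × 921/3290 = 0.434 km.

0.434 km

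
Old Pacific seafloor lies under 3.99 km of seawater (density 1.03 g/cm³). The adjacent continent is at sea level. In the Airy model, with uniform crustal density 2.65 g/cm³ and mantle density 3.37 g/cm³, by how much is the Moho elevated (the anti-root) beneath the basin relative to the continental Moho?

By Archimedes' principle applied to the lithosphere: replacing crust with seawater at the top is compensated by replacing crust with mantle at the base: d (ρ_c − ρ_w) = a (ρ_m − ρ_c).
a = d (ρ_c − ρ_w)/(ρ_m − ρ_c) = 3.99 km × 1.62/0.72 = 8.98 km.

8.98 km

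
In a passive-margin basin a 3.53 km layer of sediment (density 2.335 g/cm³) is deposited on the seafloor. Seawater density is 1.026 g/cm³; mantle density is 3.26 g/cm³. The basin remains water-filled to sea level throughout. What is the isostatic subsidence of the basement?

Submarine loading: the sediment displaces seawater, and the subsidence is in turn flooded, so s (ρ_m − ρ_w) = t (ρ_sed − ρ_w).
s = 3.53 km × (2.335 − 1.026) / (3.26 − 1.026) = 2.07 km.

2.07 km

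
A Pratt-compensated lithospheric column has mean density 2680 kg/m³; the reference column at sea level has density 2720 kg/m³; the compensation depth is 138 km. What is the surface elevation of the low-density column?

ρ_ref D = ρ (D + h) → h = D (ρ_ref − ρ)/ρ.
h = 138 km × (2720 − 2680)/2680 = 2.06 km.

2.06 km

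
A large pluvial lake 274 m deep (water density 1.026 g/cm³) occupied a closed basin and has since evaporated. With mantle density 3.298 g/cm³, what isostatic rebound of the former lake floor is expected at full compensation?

u = d ρ_w/ρ_m = 274 m × 1.026/3.298 = 85.2 m.

85.2 m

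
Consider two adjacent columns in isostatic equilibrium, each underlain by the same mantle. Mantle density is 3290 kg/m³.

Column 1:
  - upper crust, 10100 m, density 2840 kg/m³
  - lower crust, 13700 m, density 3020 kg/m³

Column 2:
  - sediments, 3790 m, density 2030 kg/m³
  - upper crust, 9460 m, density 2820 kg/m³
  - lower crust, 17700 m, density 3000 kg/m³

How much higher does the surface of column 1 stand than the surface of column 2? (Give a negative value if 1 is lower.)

For any compensation level in the mantle, the mantle terms cancel and isostasy reduces to e = (Σt_1 − Σt_2) − (Σ(ρt)_1 − Σ(ρt)_2) / ρ_m.
Σt_1 = 23800 m; Σt_2 = 30950 m; Σ(ρt)_1 = 70058000; Σ(ρt)_2 = 87470900 (in m·kg/m³).
e = (23800 − 30950) − (70058000 − 87470900) / 3290 = −1860 m.

−1860 m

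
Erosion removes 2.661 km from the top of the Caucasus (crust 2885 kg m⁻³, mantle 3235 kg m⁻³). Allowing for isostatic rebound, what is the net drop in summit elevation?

Rebound u = e ρ_c/ρ_m = 2.661 km × 2885/3235 = 2.373 km.
Net surface drop = e − u = 2.661 km − 2.373 km = e (ρ_m − ρ_c)/ρ_m = 0.288 km.

0.288 km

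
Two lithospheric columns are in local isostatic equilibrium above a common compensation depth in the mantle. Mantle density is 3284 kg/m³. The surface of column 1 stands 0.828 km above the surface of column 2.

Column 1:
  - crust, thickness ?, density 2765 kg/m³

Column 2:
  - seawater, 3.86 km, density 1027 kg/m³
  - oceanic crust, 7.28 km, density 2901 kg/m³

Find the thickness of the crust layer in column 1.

Take the compensation level at the base of the deeper column (depth z_c below the surface of column 1) and equate Σ ρ_i t_i down to z_c; mantle fills any gap and the z_c terms cancel.
Column 1: x×2765 + (z_c − 0 − x)×3284
Column 2: 0.828×0 + 3.86×1027 + 7.28×2901 + (z_c − 0.828 − 11.14)×3284
The z_c×3284 term appears on both sides and cancels. Collect the known terms of each column as K = Σ(ρt)_known − 3284 × (depth of known layers): K_1 = 0 − 3284×0 = 0; K_2 = 25083.5 − 3284×(0.828 + 11.14) = −14219.412.
Balance: K_1 − x×(3284 − 2765) = K_2, so x = (K_1 − K_2)/(3284 − 2765) = 14219.4/519 = 27.4 km.

27.4 km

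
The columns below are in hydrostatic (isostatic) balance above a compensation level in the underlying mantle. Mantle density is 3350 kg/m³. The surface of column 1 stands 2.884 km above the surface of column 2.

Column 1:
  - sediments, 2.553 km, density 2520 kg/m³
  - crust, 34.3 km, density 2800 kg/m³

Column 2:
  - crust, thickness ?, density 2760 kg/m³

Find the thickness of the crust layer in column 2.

Take the compensation level at the base of the deeper column (depth z_c below the surface of column 1) and equate Σ ρ_i t_i down to z_c; mantle fills any gap and the z_c terms cancel.
Column 1: 2.553×2520 + 34.3×2800 + (z_c − 36.853)×3350
Column 2: 2.884×0 + x×2760 + (z_c − 2.884 − 0 − x)×3350
The z_c×3350 term appears on both sides and cancels. Collect the known terms of each column as K = Σ(ρt)_known − 3350 × (depth of known layers): K_1 = 102473.56 − 3350×36.853 = −20983.99; K_2 = 0 − 3350×(2.884 + 0) = −9661.4.
Balance: K_1 = K_2 − x×(3350 − 2760), so x = (K_2 − K_1)/(3350 − 2760) = 11322.6/590 = 19.2 km.

19.2 km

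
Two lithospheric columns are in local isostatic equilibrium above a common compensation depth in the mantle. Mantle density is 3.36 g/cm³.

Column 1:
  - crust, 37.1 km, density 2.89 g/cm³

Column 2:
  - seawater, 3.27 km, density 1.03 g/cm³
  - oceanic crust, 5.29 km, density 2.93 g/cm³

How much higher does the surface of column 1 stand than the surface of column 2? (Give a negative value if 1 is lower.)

For any compensation level in the mantle, the mantle terms cancel and isostasy reduces to e = (Σt_1 − Σt_2) − (Σ(ρt)_1 − Σ(ρt)_2) / ρ_m.
Σt_1 = 37.1 km; Σt_2 = 8.56 km; Σ(ρt)_1 = 107.219; Σ(ρt)_2 = 18.8678 (in km·g/cm³).
e = (37.1 − 8.56) − (107.219 − 18.8678) / 3.36 = 2.25 km.

2.25 km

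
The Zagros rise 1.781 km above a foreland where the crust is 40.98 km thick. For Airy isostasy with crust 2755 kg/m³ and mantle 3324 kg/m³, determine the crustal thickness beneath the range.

Root depth r = h ρ_c / (ρ_m − ρ_c) = 1.781 km × 2755 / 569 = 8.623 km.
Total thickness = T + h + r = 40.98 km + 1.781 km + 8.623 km = 51.4 km.

51.4 km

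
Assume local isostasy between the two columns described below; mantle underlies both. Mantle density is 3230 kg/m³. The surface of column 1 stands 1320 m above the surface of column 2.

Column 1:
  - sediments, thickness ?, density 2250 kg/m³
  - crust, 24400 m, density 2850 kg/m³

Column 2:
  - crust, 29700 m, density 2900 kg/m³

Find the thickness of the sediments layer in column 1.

4890 m

Take the compensation level at the base of the deeper column (depth z_c below the surface of column 1) and equate Σ ρ_i t_i down to z_c; mantle fills any gap and the z_c terms cancel.
Column 1: x×2250 + 24400×2850 + (z_c − 24400 − x)×3230
Column 2: 1320×0 + 29700×2900 + (z_c − 1320 − 29700)×3230
The z_c×3230 term appears on both sides and cancels. Collect the known terms of each column as K = Σ(ρt)_known − 3230 × (depth of known layers): K_1 = 69540000 − 3230×24400 = −9272000; K_2 = 86130000 − 3230×(1320 + 29700) = −14064600.
Balance: K_1 − x×(3230 − 2250) = K_2, so x = (K_1 − K_2)/(3230 − 2250) = 4792600/980 = 4890 m.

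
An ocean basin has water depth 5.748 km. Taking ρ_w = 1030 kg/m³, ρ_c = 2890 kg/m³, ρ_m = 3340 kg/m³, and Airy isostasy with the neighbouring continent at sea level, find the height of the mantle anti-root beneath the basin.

For local isostatic compensation: replacing crust with seawater at the top is compensated by replacing crust with mantle at the base: d (ρ_c − ρ_w) = a (ρ_m − ρ_c).
a = d (ρ_c − ρ_w)/(ρ_m − ρ_c) = 5.748 km × 1860/450 = 23.8 km.

23.8 km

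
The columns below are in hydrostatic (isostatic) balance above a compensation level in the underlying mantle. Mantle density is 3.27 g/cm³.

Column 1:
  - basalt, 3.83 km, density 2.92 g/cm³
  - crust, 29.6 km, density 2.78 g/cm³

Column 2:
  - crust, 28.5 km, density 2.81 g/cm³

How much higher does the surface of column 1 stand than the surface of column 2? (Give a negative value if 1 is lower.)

0.836 km

For any compensation level in the mantle, the mantle terms cancel and isostasy reduces to e = (Σt_1 − Σt_2) − (Σ(ρt)_1 − Σ(ρt)_2) / ρ_m.
Σt_1 = 33.43 km; Σt_2 = 28.5 km; Σ(ρt)_1 = 93.4716; Σ(ρt)_2 = 80.085 (in km·g/cm³).
e = (33.43 − 28.5) − (93.4716 − 80.085) / 3.27 = 0.836 km.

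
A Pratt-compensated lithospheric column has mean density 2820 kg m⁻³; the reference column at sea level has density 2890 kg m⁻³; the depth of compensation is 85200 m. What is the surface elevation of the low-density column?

2110 m

ρ_ref D = ρ (D + h) → h = D (ρ_ref − ρ)/ρ.
h = 85200 m × (2890 − 2820)/2820 = 2110 m.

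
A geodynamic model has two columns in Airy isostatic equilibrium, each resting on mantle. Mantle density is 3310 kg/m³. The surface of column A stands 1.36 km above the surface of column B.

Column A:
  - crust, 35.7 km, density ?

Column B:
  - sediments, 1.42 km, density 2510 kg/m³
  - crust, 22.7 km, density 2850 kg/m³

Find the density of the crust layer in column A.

Take the compensation level at the base of the deeper column (depth z_c below the surface of column A) and equate Σ ρ_i t_i down to z_c; mantle fills any gap and the z_c terms cancel.
Column A: 35.7×ρ + (z_c − 35.7)×3310
Column B: 1.36×0 + 1.42×2510 + 22.7×2850 + (z_c − 1.36 − 24.12)×3310
The z_c×3310 term appears on both sides and cancels. Collect the known terms of each column as K = Σ(ρt)_known − 3310 × (depth of known layers): K_A = 0 − 3310×35.7 = −118167; K_B = 68259.2 − 3310×(1.36 + 24.12) = −16079.6.
Balance: K_A + 35.7×ρ = K_B, so ρ = (K_B − K_A)/35.7 = 102087/35.7 = 2860 kg/m³.

2860 kg/m³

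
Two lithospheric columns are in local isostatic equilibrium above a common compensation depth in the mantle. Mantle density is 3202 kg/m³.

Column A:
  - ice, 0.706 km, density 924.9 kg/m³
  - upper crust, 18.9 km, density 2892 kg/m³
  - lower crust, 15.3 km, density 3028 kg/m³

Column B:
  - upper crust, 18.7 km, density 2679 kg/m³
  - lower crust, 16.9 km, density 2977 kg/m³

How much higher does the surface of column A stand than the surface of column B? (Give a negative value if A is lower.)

−1.08 km

For any compensation level in the mantle, the mantle terms cancel and isostasy reduces to e = (Σt_A − Σt_B) − (Σ(ρt)_A − Σ(ρt)_B) / ρ_m.
Σt_A = 34.906 km; Σt_B = 35.6 km; Σ(ρt)_A = 101640.179; Σ(ρt)_B = 100408.6 (in km·kg/m³).
e = (34.906 − 35.6) − (101640.179 − 100408.6) / 3202 = −1.08 km.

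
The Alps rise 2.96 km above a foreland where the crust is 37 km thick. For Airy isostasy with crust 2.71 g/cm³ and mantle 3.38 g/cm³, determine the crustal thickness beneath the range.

51.9 km

Root depth r = h ρ_c / (ρ_m − ρ_c) = 2.96 km × 2.71 / 0.67 = 11.97 km.
Total thickness = T + h + r = 37 km + 2.96 km + 11.97 km = 51.9 km.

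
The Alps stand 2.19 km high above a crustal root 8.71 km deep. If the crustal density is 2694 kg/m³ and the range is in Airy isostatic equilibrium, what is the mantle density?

3370 kg/m³

Airy balance: ρ_c h = (ρ_m − ρ_c) r → ρ_m = ρ_c (1 + h/r).
ρ_m = 2694 × (1 + 2.19 km/8.71 km) = 3370 kg/m³.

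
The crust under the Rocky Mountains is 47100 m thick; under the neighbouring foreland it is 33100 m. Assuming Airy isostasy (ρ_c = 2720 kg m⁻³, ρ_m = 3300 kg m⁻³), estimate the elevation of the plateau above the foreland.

2460 m

Excess crust Δ = 47100 m − 33100 m = 14000 m, split between elevation h and root r with h + r = Δ.
Airy balance ρ_c h = (ρ_m − ρ_c) r gives r = h ρ_c/(ρ_m − ρ_c), so h (1 + ρ_c/(ρ_m − ρ_c)) = Δ, i.e. h = Δ (ρ_m − ρ_c)/ρ_m.
h = 14000 m × 580/3300 = 2460 m.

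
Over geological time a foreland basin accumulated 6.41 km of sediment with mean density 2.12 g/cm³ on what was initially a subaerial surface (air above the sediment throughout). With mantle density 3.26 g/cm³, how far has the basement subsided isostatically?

4.17 km

Subaerial load: s = t ρ_sed / ρ_m = 6.41 km × 2.12/3.26 = 4.17 km.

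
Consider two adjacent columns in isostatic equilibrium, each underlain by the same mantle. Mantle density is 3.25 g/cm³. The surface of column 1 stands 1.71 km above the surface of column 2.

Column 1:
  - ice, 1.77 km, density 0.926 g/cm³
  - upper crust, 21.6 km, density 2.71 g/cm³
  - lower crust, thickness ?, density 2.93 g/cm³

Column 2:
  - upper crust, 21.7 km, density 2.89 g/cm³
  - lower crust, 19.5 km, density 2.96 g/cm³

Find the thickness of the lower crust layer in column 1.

Take the compensation level at the base of the deeper column (depth z_c below the surface of column 1) and equate Σ ρ_i t_i down to z_c; mantle fills any gap and the z_c terms cancel.
Column 1: 1.77×0.926 + 21.6×2.71 + x×2.93 + (z_c − 23.37 − x)×3.25
Column 2: 1.71×0 + 21.7×2.89 + 19.5×2.96 + (z_c − 1.71 − 41.2)×3.25
The z_c×3.25 term appears on both sides and cancels. Collect the known terms of each column as K = Σ(ρt)_known − 3.25 × (depth of known layers): K_1 = 60.17502 − 3.25×23.37 = −15.77748; K_2 = 120.433 − 3.25×(1.71 + 41.2) = −19.0245.
Balance: K_1 − x×(3.25 − 2.93) = K_2, so x = (K_1 − K_2)/(3.25 − 2.93) = 3.24702/0.32 = 10.1 km.

10.1 km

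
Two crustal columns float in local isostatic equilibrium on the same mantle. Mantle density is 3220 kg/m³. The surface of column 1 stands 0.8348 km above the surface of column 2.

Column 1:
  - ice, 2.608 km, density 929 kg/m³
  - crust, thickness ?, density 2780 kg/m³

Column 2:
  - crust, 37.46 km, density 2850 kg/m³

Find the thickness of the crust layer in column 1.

Take the compensation level at the base of the deeper column (depth z_c below the surface of column 1) and equate Σ ρ_i t_i down to z_c; mantle fills any gap and the z_c terms cancel.
Column 1: 2.608×929 + x×2780 + (z_c − 2.608 − x)×3220
Column 2: 0.8348×0 + 37.46×2850 + (z_c − 0.8348 − 37.46)×3220
The z_c×3220 term appears on both sides and cancels. Collect the known terms of each column as K = Σ(ρt)_known − 3220 × (depth of known layers): K_1 = 2422.832 − 3220×2.608 = −5974.928; K_2 = 106761 − 3220×(0.8348 + 37.46) = −16548.256.
Balance: K_1 − x×(3220 − 2780) = K_2, so x = (K_1 − K_2)/(3220 − 2780) = 10573.3/440 = 24 km.

24 km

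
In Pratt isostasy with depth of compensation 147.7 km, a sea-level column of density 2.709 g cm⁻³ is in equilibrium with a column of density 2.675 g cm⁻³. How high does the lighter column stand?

1.88 km

ρ_ref D = ρ (D + h) → h = D (ρ_ref − ρ)/ρ.
h = 147.7 km × (2.709 − 2.675)/2.675 = 1.88 km.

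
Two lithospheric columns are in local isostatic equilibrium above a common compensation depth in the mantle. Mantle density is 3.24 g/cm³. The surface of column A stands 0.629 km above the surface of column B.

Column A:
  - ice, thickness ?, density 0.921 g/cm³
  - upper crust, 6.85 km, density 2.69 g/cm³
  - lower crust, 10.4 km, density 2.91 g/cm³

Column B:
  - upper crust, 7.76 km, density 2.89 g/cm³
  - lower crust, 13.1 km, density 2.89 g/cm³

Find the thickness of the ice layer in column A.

Take the compensation level at the base of the deeper column (depth z_c below the surface of column A) and equate Σ ρ_i t_i down to z_c; mantle fills any gap and the z_c terms cancel.
Column A: x×0.921 + 6.85×2.69 + 10.4×2.91 + (z_c − 17.25 − x)×3.24
Column B: 0.629×0 + 7.76×2.89 + 13.1×2.89 + (z_c − 0.629 − 20.86)×3.24
The z_c×3.24 term appears on both sides and cancels. Collect the known terms of each column as K = Σ(ρt)_known − 3.24 × (depth of known layers): K_A = 48.6905 − 3.24×17.25 = −7.1995; K_B = 60.2854 − 3.24×(0.629 + 20.86) = −9.33896.
Balance: K_A − x×(3.24 − 0.921) = K_B, so x = (K_A − K_B)/(3.24 − 0.921) = 2.13946/2.319 = 0.923 km.

0.923 km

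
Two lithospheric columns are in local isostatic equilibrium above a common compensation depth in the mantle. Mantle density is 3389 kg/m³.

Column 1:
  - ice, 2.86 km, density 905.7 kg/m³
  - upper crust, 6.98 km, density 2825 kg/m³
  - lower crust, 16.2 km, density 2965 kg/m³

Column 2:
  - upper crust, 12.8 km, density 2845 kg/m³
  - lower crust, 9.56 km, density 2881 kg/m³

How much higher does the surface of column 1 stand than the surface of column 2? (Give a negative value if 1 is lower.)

1.8 km

For any compensation level in the mantle, the mantle terms cancel and isostasy reduces to e = (Σt_1 − Σt_2) − (Σ(ρt)_1 − Σ(ρt)_2) / ρ_m.
Σt_1 = 26.04 km; Σt_2 = 22.36 km; Σ(ρt)_1 = 70341.802; Σ(ρt)_2 = 63958.36 (in km·kg/m³).
e = (26.04 − 22.36) − (70341.802 − 63958.36) / 3389 = 1.8 km.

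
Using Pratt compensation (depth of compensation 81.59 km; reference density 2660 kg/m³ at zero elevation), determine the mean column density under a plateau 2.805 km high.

2570 kg/m³

Pratt balance: ρ_ref D = ρ (D + h).
ρ = ρ_ref D/(D + h) = 2660 × 81.59 km/(81.59 km + 2.805 km) = 2570 kg/m³.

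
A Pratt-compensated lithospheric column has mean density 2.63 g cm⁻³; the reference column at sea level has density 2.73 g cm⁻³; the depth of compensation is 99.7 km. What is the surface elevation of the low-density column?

3.79 km

ρ_ref D = ρ (D + h) → h = D (ρ_ref − ρ)/ρ.
h = 99.7 km × (2.73 − 2.63)/2.63 = 3.79 km.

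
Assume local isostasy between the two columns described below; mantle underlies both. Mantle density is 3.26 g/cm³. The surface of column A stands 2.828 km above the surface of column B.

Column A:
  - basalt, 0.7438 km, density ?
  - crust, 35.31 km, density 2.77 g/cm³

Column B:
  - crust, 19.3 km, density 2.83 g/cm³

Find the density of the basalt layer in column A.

2.97 g/cm³

Take the compensation level at the base of the deeper column (depth z_c below the surface of column A) and equate Σ ρ_i t_i down to z_c; mantle fills any gap and the z_c terms cancel.
Column A: 0.7438×ρ + 35.31×2.77 + (z_c − 36.0538)×3.26
Column B: 2.828×0 + 19.3×2.83 + (z_c − 2.828 − 19.3)×3.26
The z_c×3.26 term appears on both sides and cancels. Collect the known terms of each column as K = Σ(ρt)_known − 3.26 × (depth of known layers): K_A = 97.8087 − 3.26×36.0538 = −19.726688; K_B = 54.619 − 3.26×(2.828 + 19.3) = −17.51828.
Balance: K_A + 0.7438×ρ = K_B, so ρ = (K_B − K_A)/0.7438 = 2.20841/0.7438 = 2.97 g/cm³.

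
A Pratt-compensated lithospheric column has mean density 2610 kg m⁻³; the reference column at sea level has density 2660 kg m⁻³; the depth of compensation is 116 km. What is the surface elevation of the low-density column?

ρ_ref D = ρ (D + h) → h = D (ρ_ref − ρ)/ρ.
h = 116 km × (2660 − 2610)/2610 = 2.22 km.

2.22 km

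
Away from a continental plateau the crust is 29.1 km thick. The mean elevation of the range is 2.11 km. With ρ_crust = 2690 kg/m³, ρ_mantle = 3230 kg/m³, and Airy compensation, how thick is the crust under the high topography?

41.7 km

Root depth r = h ρ_c / (ρ_m − ρ_c) = 2.11 km × 2690 / 540 = 10.51 km.
Total thickness = T + h + r = 29.1 km + 2.11 km + 10.51 km = 41.7 km.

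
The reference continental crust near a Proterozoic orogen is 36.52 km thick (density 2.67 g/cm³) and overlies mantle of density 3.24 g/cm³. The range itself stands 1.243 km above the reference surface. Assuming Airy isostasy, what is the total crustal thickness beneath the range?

43.6 km

Root depth r = h ρ_c / (ρ_m − ρ_c) = 1.243 km × 2.67 / 0.57 = 5.822 km.
Total thickness = T + h + r = 36.52 km + 1.243 km + 5.822 km = 43.6 km.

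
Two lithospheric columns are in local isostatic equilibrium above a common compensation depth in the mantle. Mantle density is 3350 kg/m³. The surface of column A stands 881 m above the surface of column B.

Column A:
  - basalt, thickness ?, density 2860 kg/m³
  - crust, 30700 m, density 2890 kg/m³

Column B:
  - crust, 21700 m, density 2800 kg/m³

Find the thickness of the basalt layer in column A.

1560 m

Take the compensation level at the base of the deeper column (depth z_c below the surface of column A) and equate Σ ρ_i t_i down to z_c; mantle fills any gap and the z_c terms cancel.
Column A: x×2860 + 30700×2890 + (z_c − 30700 − x)×3350
Column B: 881×0 + 21700×2800 + (z_c − 881 − 21700)×3350
The z_c×3350 term appears on both sides and cancels. Collect the known terms of each column as K = Σ(ρt)_known − 3350 × (depth of known layers): K_A = 88723000 − 3350×30700 = −14122000; K_B = 60760000 − 3350×(881 + 21700) = −14886350.
Balance: K_A − x×(3350 − 2860) = K_B, so x = (K_A − K_B)/(3350 − 2860) = 764350/490 = 1560 m.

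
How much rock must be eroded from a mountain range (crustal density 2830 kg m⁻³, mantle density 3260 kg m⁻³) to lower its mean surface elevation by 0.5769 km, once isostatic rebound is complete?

4.37 km

Net drop Δ = e − u = e − e ρ_c/ρ_m = e (ρ_m − ρ_c)/ρ_m.
e = Δ ρ_m/(ρ_m − ρ_c) = 0.5769 km × 3260/430 = 4.37 km.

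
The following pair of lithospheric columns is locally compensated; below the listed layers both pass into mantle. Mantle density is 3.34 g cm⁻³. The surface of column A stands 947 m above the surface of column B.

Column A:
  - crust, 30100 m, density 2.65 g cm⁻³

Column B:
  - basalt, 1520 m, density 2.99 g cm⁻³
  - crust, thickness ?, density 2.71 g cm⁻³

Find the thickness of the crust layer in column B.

27100 m

Take the compensation level at the base of the deeper column (depth z_c below the surface of column A) and equate Σ ρ_i t_i down to z_c; mantle fills any gap and the z_c terms cancel.
Column A: 30100×2.65 + (z_c − 30100)×3.34
Column B: 947×0 + 1520×2.99 + x×2.71 + (z_c − 947 − 1520 − x)×3.34
The z_c×3.34 term appears on both sides and cancels. Collect the known terms of each column as K = Σ(ρt)_known − 3.34 × (depth of known layers): K_A = 79765 − 3.34×30100 = −20769; K_B = 4544.8 − 3.34×(947 + 1520) = −3694.98.
Balance: K_A = K_B − x×(3.34 − 2.71), so x = (K_B − K_A)/(3.34 − 2.71) = 17074/0.63 = 27100 m.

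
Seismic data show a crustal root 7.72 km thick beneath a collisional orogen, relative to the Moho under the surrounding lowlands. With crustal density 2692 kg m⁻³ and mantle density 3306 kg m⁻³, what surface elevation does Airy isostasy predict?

1.76 km

In Airy isostatic equilibrium: ρ_c h = (ρ_m − ρ_c) r.
h = r (ρ_m − ρ_c) / ρ_c = 7.72 km × (3306 − 2692) / 2692 = 1.76 km.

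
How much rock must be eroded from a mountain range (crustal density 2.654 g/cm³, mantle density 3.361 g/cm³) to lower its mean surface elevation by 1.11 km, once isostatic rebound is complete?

Net drop Δ = e − u = e − e ρ_c/ρ_m = e (ρ_m − ρ_c)/ρ_m.
e = Δ ρ_m/(ρ_m − ρ_c) = 1.11 km × 3.361/0.707 = 5.28 km.

5.28 km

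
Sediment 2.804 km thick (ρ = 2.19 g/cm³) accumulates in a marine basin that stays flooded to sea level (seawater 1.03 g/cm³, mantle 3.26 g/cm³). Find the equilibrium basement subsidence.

1.46 km

Submarine loading: the sediment displaces seawater, and the subsidence is in turn flooded, so s (ρ_m − ρ_w) = t (ρ_sed − ρ_w).
s = 2.804 km × (2.19 − 1.03) / (3.26 − 1.03) = 1.46 km.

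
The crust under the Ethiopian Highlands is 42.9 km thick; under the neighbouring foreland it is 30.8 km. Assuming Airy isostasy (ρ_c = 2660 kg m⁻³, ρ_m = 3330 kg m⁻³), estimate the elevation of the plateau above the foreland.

2.43 km

Excess crust Δ = 42.9 km − 30.8 km = 12.1 km, split between elevation h and root r with h + r = Δ.
Airy balance ρ_c h = (ρ_m − ρ_c) r gives r = h ρ_c/(ρ_m − ρ_c), so h (1 + ρ_c/(ρ_m − ρ_c)) = Δ, i.e. h = Δ (ρ_m − ρ_c)/ρ_m.
h = 12.1 km × 670/3330 = 2.43 km.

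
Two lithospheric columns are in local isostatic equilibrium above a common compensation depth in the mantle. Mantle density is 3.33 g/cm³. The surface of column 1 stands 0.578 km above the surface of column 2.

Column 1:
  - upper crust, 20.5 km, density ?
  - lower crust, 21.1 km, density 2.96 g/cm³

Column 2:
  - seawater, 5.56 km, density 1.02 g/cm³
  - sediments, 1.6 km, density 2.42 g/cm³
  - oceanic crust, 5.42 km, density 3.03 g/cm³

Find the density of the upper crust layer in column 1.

2.84 g/cm³

Take the compensation level at the base of the deeper column (depth z_c below the surface of column 1) and equate Σ ρ_i t_i down to z_c; mantle fills any gap and the z_c terms cancel.
Column 1: 20.5×ρ + 21.1×2.96 + (z_c − 41.6)×3.33
Column 2: 0.578×0 + 5.56×1.02 + 1.6×2.42 + 5.42×3.03 + (z_c − 0.578 − 12.58)×3.33
The z_c×3.33 term appears on both sides and cancels. Collect the known terms of each column as K = Σ(ρt)_known − 3.33 × (depth of known layers): K_1 = 62.456 − 3.33×41.6 = −76.072; K_2 = 25.9658 − 3.33×(0.578 + 12.58) = −17.85034.
Balance: K_1 + 20.5×ρ = K_2, so ρ = (K_2 − K_1)/20.5 = 58.2217/20.5 = 2.84 g/cm³.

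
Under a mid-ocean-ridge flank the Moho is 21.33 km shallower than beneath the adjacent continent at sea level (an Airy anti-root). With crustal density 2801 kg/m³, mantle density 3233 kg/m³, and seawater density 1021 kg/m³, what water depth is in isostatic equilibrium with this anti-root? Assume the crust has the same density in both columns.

5.18 km

Replacing a thickness d of crust by seawater at the top must be balanced by replacing crust with mantle at the base: d (ρ_c − ρ_w) = a (ρ_m − ρ_c).
d = a (ρ_m − ρ_c)/(ρ_c − ρ_w) = 21.33 km × 432/1780 = 5.18 km.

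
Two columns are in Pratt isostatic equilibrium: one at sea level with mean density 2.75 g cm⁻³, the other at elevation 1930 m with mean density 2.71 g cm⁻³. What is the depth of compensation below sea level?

ρ_ref D = ρ (D + h) → D (ρ_ref − ρ) = ρ h.
D = ρ h/(ρ_ref − ρ) = 2.71 × 1930 m/(2.75 − 2.71) = 131000 m.

131000 m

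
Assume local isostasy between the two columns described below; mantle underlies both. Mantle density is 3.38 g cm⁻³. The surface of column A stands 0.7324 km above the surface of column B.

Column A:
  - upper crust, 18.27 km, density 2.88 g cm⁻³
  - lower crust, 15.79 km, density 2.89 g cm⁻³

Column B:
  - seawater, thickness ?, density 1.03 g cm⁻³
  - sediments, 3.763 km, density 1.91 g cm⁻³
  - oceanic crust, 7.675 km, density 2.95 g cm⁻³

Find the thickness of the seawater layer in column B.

Take the compensation level at the base of the deeper column (depth z_c below the surface of column A) and equate Σ ρ_i t_i down to z_c; mantle fills any gap and the z_c terms cancel.
Column A: 18.27×2.88 + 15.79×2.89 + (z_c − 34.06)×3.38
Column B: 0.7324×0 + x×1.03 + 3.763×1.91 + 7.675×2.95 + (z_c − 0.7324 − 11.438 − x)×3.38
The z_c×3.38 term appears on both sides and cancels. Collect the known terms of each column as K = Σ(ρt)_known − 3.38 × (depth of known layers): K_A = 98.2507 − 3.38×34.06 = −16.8721; K_B = 29.82858 − 3.38×(0.7324 + 11.438) = −11.307372.
Balance: K_A = K_B − x×(3.38 − 1.03), so x = (K_B − K_A)/(3.38 − 1.03) = 5.56473/2.35 = 2.37 km.

2.37 km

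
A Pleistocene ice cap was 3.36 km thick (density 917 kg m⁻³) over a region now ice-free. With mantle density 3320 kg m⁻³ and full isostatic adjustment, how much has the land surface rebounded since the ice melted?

0.928 km

Removing the load lets mantle flow back in; uplift u satisfies ρ_ice t = ρ_m u.
u = t ρ_ice/ρ_m = 3.36 km × 917/3320 = 0.928 km.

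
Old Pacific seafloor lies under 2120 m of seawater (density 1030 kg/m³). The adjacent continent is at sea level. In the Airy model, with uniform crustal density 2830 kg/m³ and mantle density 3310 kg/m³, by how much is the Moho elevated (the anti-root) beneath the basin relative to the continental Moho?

7950 m

Equating mass per unit area of the two columns: replacing crust with seawater at the top is compensated by replacing crust with mantle at the base: d (ρ_c − ρ_w) = a (ρ_m − ρ_c).
a = d (ρ_c − ρ_w)/(ρ_m − ρ_c) = 2120 m × 1800/480 = 7950 m.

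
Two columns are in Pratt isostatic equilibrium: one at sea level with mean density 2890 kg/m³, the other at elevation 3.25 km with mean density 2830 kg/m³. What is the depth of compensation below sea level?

ρ_ref D = ρ (D + h) → D (ρ_ref − ρ) = ρ h.
D = ρ h/(ρ_ref − ρ) = 2830 × 3.25 km/(2890 − 2830) = 153 km.

153 km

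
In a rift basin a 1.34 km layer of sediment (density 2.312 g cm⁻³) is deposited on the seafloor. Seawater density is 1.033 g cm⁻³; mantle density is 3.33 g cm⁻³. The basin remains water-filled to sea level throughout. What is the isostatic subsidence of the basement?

0.746 km

Submarine loading: the sediment displaces seawater, and the subsidence is in turn flooded, so s (ρ_m − ρ_w) = t (ρ_sed − ρ_w).
s = 1.34 km × (2.312 − 1.033) / (3.33 − 1.033) = 0.746 km.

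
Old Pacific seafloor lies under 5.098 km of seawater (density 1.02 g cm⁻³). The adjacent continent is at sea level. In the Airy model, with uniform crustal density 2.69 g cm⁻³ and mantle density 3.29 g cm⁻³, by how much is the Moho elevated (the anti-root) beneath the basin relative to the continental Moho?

14.2 km

Equating mass per unit area of the two columns: replacing crust with seawater at the top is compensated by replacing crust with mantle at the base: d (ρ_c − ρ_w) = a (ρ_m − ρ_c).
a = d (ρ_c − ρ_w)/(ρ_m − ρ_c) = 5.098 km × 1.67/0.6 = 14.2 km.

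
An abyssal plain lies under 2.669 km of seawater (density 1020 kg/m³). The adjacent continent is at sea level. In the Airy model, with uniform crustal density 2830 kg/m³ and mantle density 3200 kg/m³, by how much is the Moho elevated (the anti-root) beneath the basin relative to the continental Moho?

For local isostatic compensation: replacing crust with seawater at the top is compensated by replacing crust with mantle at the base: d (ρ_c − ρ_w) = a (ρ_m − ρ_c).
a = d (ρ_c − ρ_w)/(ρ_m − ρ_c) = 2.669 km × 1810/370 = 13.1 km.

13.1 km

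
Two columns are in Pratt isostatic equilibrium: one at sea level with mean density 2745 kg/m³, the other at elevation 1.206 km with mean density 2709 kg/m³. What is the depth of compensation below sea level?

90.8 km

ρ_ref D = ρ (D + h) → D (ρ_ref − ρ) = ρ h.
D = ρ h/(ρ_ref − ρ) = 2709 × 1.206 km/(2745 − 2709) = 90.8 km.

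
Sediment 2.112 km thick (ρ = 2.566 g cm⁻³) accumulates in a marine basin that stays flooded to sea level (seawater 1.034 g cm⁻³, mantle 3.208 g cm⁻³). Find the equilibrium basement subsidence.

1.49 km

Submarine loading: the sediment displaces seawater, and the subsidence is in turn flooded, so s (ρ_m − ρ_w) = t (ρ_sed − ρ_w).
s = 2.112 km × (2.566 − 1.034) / (3.208 − 1.034) = 1.49 km.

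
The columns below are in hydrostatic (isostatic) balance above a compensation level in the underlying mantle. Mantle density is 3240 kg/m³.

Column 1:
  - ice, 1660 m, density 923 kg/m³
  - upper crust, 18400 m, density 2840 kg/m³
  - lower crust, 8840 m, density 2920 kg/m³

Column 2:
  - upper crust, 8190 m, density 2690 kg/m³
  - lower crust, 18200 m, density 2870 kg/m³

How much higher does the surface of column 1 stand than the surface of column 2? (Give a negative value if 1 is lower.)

863 m

For any compensation level in the mantle, the mantle terms cancel and isostasy reduces to e = (Σt_1 − Σt_2) − (Σ(ρt)_1 − Σ(ρt)_2) / ρ_m.
Σt_1 = 28900 m; Σt_2 = 26390 m; Σ(ρt)_1 = 79600980; Σ(ρt)_2 = 74265100 (in m·kg/m³).
e = (28900 − 26390) − (79600980 − 74265100) / 3240 = 863 m.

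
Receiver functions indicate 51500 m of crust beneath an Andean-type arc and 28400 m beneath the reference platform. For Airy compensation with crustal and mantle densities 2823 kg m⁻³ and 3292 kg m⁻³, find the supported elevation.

3290 m

Excess crust Δ = 51500 m − 28400 m = 23100 m, split between elevation h and root r with h + r = Δ.
Airy balance ρ_c h = (ρ_m − ρ_c) r gives r = h ρ_c/(ρ_m − ρ_c), so h (1 + ρ_c/(ρ_m − ρ_c)) = Δ, i.e. h = Δ (ρ_m − ρ_c)/ρ_m.
h = 23100 m × 469/3292 = 3290 m.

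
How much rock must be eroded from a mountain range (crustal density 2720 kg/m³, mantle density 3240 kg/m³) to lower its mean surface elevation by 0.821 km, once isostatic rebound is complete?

Net drop Δ = e − u = e − e ρ_c/ρ_m = e (ρ_m − ρ_c)/ρ_m.
e = Δ ρ_m/(ρ_m − ρ_c) = 0.821 km × 3240/520 = 5.12 km.

5.12 km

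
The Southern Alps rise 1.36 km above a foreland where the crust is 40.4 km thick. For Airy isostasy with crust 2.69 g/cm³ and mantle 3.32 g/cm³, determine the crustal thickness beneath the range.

Root depth r = h ρ_c / (ρ_m − ρ_c) = 1.36 km × 2.69 / 0.63 = 5.807 km.
Total thickness = T + h + r = 40.4 km + 1.36 km + 5.807 km = 47.6 km.

47.6 km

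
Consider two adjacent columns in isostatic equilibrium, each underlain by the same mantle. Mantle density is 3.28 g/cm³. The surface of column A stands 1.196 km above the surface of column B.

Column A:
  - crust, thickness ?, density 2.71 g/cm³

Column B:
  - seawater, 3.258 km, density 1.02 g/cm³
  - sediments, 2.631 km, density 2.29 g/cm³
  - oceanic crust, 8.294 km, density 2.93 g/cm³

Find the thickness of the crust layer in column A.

29.5 km

Take the compensation level at the base of the deeper column (depth z_c below the surface of column A) and equate Σ ρ_i t_i down to z_c; mantle fills any gap and the z_c terms cancel.
Column A: x×2.71 + (z_c − 0 − x)×3.28
Column B: 1.196×0 + 3.258×1.02 + 2.631×2.29 + 8.294×2.93 + (z_c − 1.196 − 14.183)×3.28
The z_c×3.28 term appears on both sides and cancels. Collect the known terms of each column as K = Σ(ρt)_known − 3.28 × (depth of known layers): K_A = 0 − 3.28×0 = 0; K_B = 33.64957 − 3.28×(1.196 + 14.183) = −16.79355.
Balance: K_A − x×(3.28 − 2.71) = K_B, so x = (K_A − K_B)/(3.28 − 2.71) = 16.7935/0.57 = 29.5 km.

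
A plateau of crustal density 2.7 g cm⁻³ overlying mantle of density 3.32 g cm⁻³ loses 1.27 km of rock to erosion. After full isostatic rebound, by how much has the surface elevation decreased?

Rebound u = e ρ_c/ρ_m = 1.27 km × 2.7/3.32 = 1.033 km.
Net surface drop = e − u = 1.27 km − 1.033 km = e (ρ_m − ρ_c)/ρ_m = 0.237 km.

0.237 km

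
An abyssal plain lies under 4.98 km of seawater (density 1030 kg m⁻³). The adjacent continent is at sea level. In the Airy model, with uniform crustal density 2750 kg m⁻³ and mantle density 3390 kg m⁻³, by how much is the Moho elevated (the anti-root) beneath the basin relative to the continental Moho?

By Archimedes' principle applied to the lithosphere: replacing crust with seawater at the top is compensated by replacing crust with mantle at the base: d (ρ_c − ρ_w) = a (ρ_m − ρ_c).
a = d (ρ_c − ρ_w)/(ρ_m − ρ_c) = 4.98 km × 1720/640 = 13.4 km.

13.4 km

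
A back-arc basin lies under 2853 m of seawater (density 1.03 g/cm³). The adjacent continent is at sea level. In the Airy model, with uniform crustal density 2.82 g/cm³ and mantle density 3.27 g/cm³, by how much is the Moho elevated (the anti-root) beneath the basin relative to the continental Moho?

Isostatic balance requires: replacing crust with seawater at the top is compensated by replacing crust with mantle at the base: d (ρ_c − ρ_w) = a (ρ_m − ρ_c).
a = d (ρ_c − ρ_w)/(ρ_m − ρ_c) = 2853 m × 1.79/0.45 = 11300 m.

11300 m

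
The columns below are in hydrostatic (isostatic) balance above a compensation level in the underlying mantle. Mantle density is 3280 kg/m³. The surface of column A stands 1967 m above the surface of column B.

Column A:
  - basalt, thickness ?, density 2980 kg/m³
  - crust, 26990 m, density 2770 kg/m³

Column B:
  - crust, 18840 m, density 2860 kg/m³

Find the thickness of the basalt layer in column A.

Take the compensation level at the base of the deeper column (depth z_c below the surface of column A) and equate Σ ρ_i t_i down to z_c; mantle fills any gap and the z_c terms cancel.
Column A: x×2980 + 26990×2770 + (z_c − 26990 − x)×3280
Column B: 1967×0 + 18840×2860 + (z_c − 1967 − 18840)×3280
The z_c×3280 term appears on both sides and cancels. Collect the known terms of each column as K = Σ(ρt)_known − 3280 × (depth of known layers): K_A = 74762300 − 3280×26990 = −13764900; K_B = 53882400 − 3280×(1967 + 18840) = −14364560.
Balance: K_A − x×(3280 − 2980) = K_B, so x = (K_A − K_B)/(3280 − 2980) = 599660/300 = 2000 m.

2000 m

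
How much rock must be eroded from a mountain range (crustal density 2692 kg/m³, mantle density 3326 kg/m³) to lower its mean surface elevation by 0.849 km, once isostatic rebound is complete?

Net drop Δ = e − u = e − e ρ_c/ρ_m = e (ρ_m − ρ_c)/ρ_m.
e = Δ ρ_m/(ρ_m − ρ_c) = 0.849 km × 3326/634 = 4.45 km.

4.45 km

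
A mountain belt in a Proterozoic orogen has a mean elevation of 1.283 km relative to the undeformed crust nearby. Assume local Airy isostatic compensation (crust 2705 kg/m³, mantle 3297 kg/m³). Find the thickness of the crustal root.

Balancing pressure at the compensation depth: the weight of the topography is balanced by the buoyancy of the root, ρ_c h = (ρ_m − ρ_c) r.
r = h · ρ_c / (ρ_m − ρ_c) = 1.283 km × 2705 / (3297 − 2705) = 5.86 km.

5.86 km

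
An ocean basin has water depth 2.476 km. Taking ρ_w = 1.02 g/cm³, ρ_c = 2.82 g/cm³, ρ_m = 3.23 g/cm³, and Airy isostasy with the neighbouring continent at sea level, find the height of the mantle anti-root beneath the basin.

10.9 km

Isostatic balance requires: replacing crust with seawater at the top is compensated by replacing crust with mantle at the base: d (ρ_c − ρ_w) = a (ρ_m − ρ_c).
a = d (ρ_c − ρ_w)/(ρ_m − ρ_c) = 2.476 km × 1.8/0.41 = 10.9 km.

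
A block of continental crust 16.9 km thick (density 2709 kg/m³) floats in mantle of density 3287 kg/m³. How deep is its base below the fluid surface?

Draft d = t ρ_obj/ρ_fluid = 16.9 km × 2709/3287 = 13.9 km.

13.9 km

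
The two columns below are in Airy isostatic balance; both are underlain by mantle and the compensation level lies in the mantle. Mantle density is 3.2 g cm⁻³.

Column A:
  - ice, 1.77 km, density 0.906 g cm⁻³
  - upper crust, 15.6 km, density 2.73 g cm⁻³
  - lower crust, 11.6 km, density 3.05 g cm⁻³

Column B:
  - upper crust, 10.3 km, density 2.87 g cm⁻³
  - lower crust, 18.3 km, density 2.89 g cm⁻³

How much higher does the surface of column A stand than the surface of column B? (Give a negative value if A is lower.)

For any compensation level in the mantle, the mantle terms cancel and isostasy reduces to e = (Σt_A − Σt_B) − (Σ(ρt)_A − Σ(ρt)_B) / ρ_m.
Σt_A = 28.97 km; Σt_B = 28.6 km; Σ(ρt)_A = 79.57162; Σ(ρt)_B = 82.448 (in km·g cm⁻³).
e = (28.97 − 28.6) − (79.57162 − 82.448) / 3.2 = 1.27 km.

1.27 km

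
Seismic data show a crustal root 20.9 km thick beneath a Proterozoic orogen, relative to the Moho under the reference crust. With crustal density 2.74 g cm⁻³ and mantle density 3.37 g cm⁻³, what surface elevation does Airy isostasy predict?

By Archimedes' principle applied to the lithosphere: ρ_c h = (ρ_m − ρ_c) r.
h = r (ρ_m − ρ_c) / ρ_c = 20.9 km × (3.37 − 2.74) / 2.74 = 4.81 km.

4.81 km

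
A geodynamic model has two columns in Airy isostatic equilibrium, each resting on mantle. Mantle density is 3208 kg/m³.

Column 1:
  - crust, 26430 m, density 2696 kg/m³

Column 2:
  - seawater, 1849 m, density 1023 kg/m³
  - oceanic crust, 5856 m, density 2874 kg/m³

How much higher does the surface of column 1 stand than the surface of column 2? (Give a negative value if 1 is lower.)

2350 m

For any compensation level in the mantle, the mantle terms cancel and isostasy reduces to e = (Σt_1 − Σt_2) − (Σ(ρt)_1 − Σ(ρt)_2) / ρ_m.
Σt_1 = 26430 m; Σt_2 = 7705 m; Σ(ρt)_1 = 71255280; Σ(ρt)_2 = 18721671 (in m·kg/m³).
e = (26430 − 7705) − (71255280 − 18721671) / 3208 = 2350 m.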